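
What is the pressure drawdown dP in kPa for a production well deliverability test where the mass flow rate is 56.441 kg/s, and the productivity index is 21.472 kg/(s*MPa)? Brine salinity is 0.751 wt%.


dP = mdot * 1000 / PI
dP = 56.441 * 1000 / 21.472
dP = 2628.6 kPa


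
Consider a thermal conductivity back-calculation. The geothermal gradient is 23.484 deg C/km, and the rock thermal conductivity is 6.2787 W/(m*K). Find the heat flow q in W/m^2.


q = k * grad / 1000
q = 6.2787 * 23.484 / 1000
q = 0.14745 W/m^2


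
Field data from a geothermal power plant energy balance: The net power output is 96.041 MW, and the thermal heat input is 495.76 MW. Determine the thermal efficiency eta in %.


eta = W_net / Q_in * 100
eta = 96.041 / 495.76 * 100
eta = 19.372 %


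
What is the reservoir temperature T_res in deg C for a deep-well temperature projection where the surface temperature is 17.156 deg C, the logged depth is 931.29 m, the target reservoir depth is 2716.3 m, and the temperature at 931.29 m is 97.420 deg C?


Step 1: grad = (T_d1 - T_surf)/d1 * 1000 = (97.42 - 17.156)/931.29 * 1000 = 86.18583 deg C/km
Step 2: T_res = T_surf + grad*d2/1000 = 17.156 + 86.18583*2716.3/1000 = 251.26 deg C
T_res = 251.26 deg C


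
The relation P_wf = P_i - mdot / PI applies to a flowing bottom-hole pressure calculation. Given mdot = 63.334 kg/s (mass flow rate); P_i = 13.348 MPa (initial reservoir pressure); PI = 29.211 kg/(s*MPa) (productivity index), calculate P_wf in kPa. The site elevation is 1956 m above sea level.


P_wf = P_i - mdot / PI
P_wf = 13.348 - 63.334 / 29.211
P_wf = 11.17984 MPa
Convert: 11.17984 MPa * 1000.0 = 11180 kPa
P_wf = 11180 kPa


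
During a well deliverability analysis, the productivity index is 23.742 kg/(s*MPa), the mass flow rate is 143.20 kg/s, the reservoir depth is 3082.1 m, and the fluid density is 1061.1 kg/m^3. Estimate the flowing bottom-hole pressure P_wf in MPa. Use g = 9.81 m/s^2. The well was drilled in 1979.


Step 1: P_i = rho*g*h/1e6 = 1061.1*9.81*3082.1/1e6 = 32.08278 MPa
Step 2: P_wf = P_i - mdot/PI = 32.08278 - 143.2/23.742 = 26.051 MPa
P_wf = 26.051 MPa


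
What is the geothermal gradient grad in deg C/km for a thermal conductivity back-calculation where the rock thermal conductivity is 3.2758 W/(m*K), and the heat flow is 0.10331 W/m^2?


grad = q / k * 1000
grad = 0.10331 / 3.2758 * 1000
grad = 31.537 deg C/km


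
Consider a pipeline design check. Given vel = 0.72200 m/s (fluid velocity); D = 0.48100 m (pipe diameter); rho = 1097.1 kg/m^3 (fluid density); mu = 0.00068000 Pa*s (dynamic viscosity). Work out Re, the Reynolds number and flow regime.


Step 1: Re = rho*vel*D/mu = 1097.1*0.722*0.481/0.00068 = 5.6030e+05
Step 2: Re = 5.6030e+05 > 4000, so flow is turbulent.
Re = 5.6030e+05 (turbulent)


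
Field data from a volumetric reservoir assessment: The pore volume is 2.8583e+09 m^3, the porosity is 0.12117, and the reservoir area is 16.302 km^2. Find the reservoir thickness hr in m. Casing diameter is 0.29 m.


hr = Vp / (A * 1e6 * phi)
hr = 2.8583e+09 / (16.302 * 1e6 * 0.12117)
hr = 1447.0 m


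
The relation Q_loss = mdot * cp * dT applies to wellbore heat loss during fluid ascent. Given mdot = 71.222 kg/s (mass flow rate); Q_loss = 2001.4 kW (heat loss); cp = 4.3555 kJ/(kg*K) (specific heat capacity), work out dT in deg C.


dT = Q_loss / (mdot * cp)
dT = 2001.4 / (71.222 * 4.3555)
dT = 6.451812 K
Convert (temperature difference, 1 K = 1 deg C): 6.451812 K = 6.451812 deg C
dT = 6.4518 deg C


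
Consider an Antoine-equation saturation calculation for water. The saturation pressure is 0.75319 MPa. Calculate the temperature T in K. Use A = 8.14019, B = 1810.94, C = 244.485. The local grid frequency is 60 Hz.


T = B / (A - log10(P_sat * 760 / 0.101325)) - C
T = 1810.94 / (8.14019 - log10(0.75319 * 760 / 0.101325)) - 244.485
T = 168.2001 deg C
Convert to K: 168.2001 + 273.15 = 441.35 K
T = 441.35 K


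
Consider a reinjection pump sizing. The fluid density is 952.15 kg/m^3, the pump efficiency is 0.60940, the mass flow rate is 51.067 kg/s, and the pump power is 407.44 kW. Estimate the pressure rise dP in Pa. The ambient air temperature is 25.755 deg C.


dP = P_pump * rho * eta / mdot
dP = 407.44 * 952.15 * 0.60940 / 51.067
dP = 4629.469 kPa
Convert: 4629.469 kPa * 1000.0 = 4.6295e+06 Pa
dP = 4.6295e+06 Pa


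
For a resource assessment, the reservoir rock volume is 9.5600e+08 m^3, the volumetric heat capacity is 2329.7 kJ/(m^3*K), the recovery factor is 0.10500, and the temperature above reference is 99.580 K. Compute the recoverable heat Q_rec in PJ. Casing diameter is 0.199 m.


Step 1: Q_s = Vr*rhoc*dT/1e12 = 9.5600e+08*2329.7*99.58/1e12 = 221.7839 PJ
Step 2: Q_rec = Q_s * RF = 221.7839 * 0.105 = 23.287 PJ
Q_rec = 23.287 PJ


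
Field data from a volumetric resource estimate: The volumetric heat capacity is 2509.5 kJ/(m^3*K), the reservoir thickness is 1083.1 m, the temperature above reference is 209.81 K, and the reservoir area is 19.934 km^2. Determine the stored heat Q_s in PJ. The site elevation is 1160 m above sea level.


Step 1: Vr = A*1e6*hr = 19.934*1e6*1083.1 = 2.159052e+10 m^3
Step 2: Q_s = Vr*rhoc*dT/1e12 = 2.159052e+10*2509.5*209.81/1e12 = 11368 PJ
Q_s = 11368 PJ


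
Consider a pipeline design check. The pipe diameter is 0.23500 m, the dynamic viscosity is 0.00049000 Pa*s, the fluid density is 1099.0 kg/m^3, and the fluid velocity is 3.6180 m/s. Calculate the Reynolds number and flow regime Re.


Step 1: Re = rho*vel*D/mu = 1099.0*3.618*0.235/0.00049 = 1.9069e+06
Step 2: Re = 1.9069e+06 > 4000, so flow is turbulent.
Re = 1.9069e+06 (turbulent)


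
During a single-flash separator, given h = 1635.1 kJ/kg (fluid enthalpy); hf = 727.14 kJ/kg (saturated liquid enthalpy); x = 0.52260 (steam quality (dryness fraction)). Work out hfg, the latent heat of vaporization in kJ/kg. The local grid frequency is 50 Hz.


hfg = (h - hf) / x
hfg = (1635.1 - 727.14) / 0.52260
hfg = 1737.4 kJ/kg


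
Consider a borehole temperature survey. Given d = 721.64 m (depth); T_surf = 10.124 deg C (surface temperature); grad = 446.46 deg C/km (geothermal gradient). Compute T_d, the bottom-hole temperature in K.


T_d = T_surf + grad * d / 1000
T_d = 10.124 + 446.46 * 721.64 / 1000
T_d = 332.3074 deg C
Convert to K: 332.3074 + 273.15 = 605.46 K
T_d = 605.46 K


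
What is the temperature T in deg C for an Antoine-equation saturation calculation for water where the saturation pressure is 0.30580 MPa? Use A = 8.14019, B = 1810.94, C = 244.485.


T = B / (A - log10(P_sat * 760 / 0.101325)) - C
T = 1810.94 / (8.14019 - log10(0.30580 * 760 / 0.101325)) - 244.485
T = 134.40 deg C


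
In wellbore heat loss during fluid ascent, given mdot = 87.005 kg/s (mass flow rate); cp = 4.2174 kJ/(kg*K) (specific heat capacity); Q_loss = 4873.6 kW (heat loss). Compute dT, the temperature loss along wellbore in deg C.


dT = Q_loss / (mdot * cp)
dT = 4873.6 / (87.005 * 4.2174)
dT = 13.28192 K
Convert (temperature difference, 1 K = 1 deg C): 13.28192 K = 13.28192 deg C
dT = 13.282 deg C


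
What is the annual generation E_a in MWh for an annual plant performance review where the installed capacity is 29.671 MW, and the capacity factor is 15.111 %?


E_a = CF / 100 * cap * 8760
E_a = 15.111 / 100 * 29.671 * 8760
E_a = 39276 MWh


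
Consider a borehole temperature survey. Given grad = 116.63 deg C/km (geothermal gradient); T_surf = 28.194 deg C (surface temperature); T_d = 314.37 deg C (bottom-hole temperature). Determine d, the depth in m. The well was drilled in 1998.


d = (T_d - T_surf) / grad * 1000
d = (314.37 - 28.194) / 116.63 * 1000
d = 2453.7 m


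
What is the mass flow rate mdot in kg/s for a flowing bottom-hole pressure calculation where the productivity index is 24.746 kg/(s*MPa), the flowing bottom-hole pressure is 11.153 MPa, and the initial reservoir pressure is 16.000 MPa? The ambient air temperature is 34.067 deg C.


mdot = (P_i - P_wf) * PI
mdot = (16.000 - 11.153) * 24.746
mdot = 119.94 kg/s


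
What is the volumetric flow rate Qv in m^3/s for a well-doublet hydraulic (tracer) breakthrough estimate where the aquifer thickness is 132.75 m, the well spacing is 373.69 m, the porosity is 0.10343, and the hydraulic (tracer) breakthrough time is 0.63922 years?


Qv = pi*hr*phi*L^2 / (3*t_bt*365.25*86400)
Qv = pi*132.75*0.10343*373.69^2 / (3*0.63922*365.25*86400)
Qv = 0.099536 m^3/s


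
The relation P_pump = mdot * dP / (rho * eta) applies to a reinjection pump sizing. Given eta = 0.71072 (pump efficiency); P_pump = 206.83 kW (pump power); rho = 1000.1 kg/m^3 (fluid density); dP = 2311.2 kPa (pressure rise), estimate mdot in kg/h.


mdot = P_pump * rho * eta / dP
mdot = 206.83 * 1000.1 * 0.71072 / 2311.2
mdot = 63.60891 kg/s
Convert: 63.60891 kg/s * 3600.0 = 2.2899e+05 kg/h
mdot = 2.2899e+05 kg/h


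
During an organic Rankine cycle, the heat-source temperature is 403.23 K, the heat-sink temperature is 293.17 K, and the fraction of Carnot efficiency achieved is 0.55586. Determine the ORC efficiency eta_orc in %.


eta_orc = (1 - Tc/Th) * f * 100
eta_orc = (1 - 293.17/403.23) * 0.55586 * 100
eta_orc = 15.172 %


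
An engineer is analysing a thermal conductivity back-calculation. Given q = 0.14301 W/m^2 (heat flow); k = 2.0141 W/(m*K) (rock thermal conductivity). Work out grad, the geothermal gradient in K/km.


grad = q / k * 1000
grad = 0.14301 / 2.0141 * 1000
grad = 71.00442 deg C/km
Convert: 71.00442 deg C/km * 1.0 = 71.004 K/km
grad = 71.004 K/km


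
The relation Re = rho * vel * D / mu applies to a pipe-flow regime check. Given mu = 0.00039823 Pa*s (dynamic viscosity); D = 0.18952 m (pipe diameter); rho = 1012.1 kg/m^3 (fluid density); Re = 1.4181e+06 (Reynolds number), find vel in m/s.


vel = Re * mu / (rho * D)
vel = 1.4181e+06 * 0.00039823 / (1012.1 * 0.18952)
vel = 2.9442 m/s


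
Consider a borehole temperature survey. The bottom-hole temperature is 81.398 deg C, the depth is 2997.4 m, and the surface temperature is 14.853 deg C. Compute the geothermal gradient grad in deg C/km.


grad = (T_d - T_surf) / d * 1000
grad = (81.398 - 14.853) / 2997.4 * 1000
grad = 22.201 deg C/km


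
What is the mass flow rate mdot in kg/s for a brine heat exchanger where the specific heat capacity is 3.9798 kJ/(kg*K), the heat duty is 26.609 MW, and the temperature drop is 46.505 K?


mdot = Q * 1000 / (cp * dT)
mdot = 26.609 * 1000 / (3.9798 * 46.505)
mdot = 143.77 kg/s


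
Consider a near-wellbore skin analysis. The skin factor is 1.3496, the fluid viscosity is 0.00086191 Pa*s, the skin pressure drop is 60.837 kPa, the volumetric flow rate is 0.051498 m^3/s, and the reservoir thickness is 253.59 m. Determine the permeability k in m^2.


k = S*q*mu / (2*pi*dP_s*1000*hr)
k = 1.3496*0.051498*0.00086191 / (2*pi*60.837*1000*253.59)
k = 6.1798e-13 m^2


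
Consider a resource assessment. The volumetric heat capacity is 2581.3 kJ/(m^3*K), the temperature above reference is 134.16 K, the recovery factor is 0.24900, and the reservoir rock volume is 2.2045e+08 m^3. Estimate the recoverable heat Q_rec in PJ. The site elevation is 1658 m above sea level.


Step 1: Q_s = Vr*rhoc*dT/1e12 = 2.2045e+08*2581.3*134.16/1e12 = 76.34342 PJ
Step 2: Q_rec = Q_s * RF = 76.34342 * 0.249 = 19.010 PJ
Q_rec = 19.010 PJ


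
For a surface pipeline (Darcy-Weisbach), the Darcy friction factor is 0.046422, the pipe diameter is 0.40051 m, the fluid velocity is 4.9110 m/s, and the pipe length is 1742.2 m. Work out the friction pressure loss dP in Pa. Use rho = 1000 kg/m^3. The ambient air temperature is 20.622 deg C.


dP = f * (L/D) * (rho*vel^2/2) / 1000
dP = 0.046422 * (1742.2/0.40051) * (1000*4.9110^2/2) / 1000
dP = 2435.109 kPa
Convert: 2435.109 kPa * 1000.0 = 2.4351e+06 Pa
dP = 2.4351e+06 Pa


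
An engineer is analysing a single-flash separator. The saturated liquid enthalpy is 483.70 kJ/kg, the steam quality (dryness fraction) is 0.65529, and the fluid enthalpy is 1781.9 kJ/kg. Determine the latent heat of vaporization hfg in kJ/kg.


hfg = (h - hf) / x
hfg = (1781.9 - 483.70) / 0.65529
hfg = 1981.1 kJ/kg


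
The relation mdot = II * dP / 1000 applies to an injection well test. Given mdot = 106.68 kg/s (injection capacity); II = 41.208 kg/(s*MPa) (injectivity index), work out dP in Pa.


dP = mdot * 1000 / II
dP = 106.68 * 1000 / 41.208
dP = 2588.818 kPa
Convert: 2588.818 kPa * 1000.0 = 2.5888e+06 Pa
dP = 2.5888e+06 Pa


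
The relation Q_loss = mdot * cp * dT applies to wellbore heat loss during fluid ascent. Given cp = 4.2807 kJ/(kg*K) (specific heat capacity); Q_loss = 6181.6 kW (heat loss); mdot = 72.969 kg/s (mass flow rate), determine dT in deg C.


dT = Q_loss / (mdot * cp)
dT = 6181.6 / (72.969 * 4.2807)
dT = 19.79009 K
Convert (temperature difference, 1 K = 1 deg C): 19.79009 K = 19.79009 deg C
dT = 19.790 deg C


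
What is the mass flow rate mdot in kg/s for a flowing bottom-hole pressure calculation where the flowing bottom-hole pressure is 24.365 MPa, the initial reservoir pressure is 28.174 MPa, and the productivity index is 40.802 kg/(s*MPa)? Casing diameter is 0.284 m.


mdot = (P_i - P_wf) * PI
mdot = (28.174 - 24.365) * 40.802
mdot = 155.41 kg/s


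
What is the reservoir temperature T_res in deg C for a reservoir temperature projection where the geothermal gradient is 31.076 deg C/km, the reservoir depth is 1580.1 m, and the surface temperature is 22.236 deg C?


T_res = T_surf + grad * d / 1000
T_res = 22.236 + 31.076 * 1580.1 / 1000
T_res = 71.339 deg C


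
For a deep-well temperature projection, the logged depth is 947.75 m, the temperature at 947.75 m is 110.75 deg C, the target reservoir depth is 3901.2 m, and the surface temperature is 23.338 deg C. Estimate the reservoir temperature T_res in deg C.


Step 1: grad = (T_d1 - T_surf)/d1 * 1000 = (110.75 - 23.338)/947.75 * 1000 = 92.23107 deg C/km
Step 2: T_res = T_surf + grad*d2/1000 = 23.338 + 92.23107*3901.2/1000 = 383.15 deg C
T_res = 383.15 deg C


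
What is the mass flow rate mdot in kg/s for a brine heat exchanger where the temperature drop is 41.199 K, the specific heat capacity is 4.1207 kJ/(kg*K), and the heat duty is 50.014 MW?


mdot = Q * 1000 / (cp * dT)
mdot = 50.014 * 1000 / (4.1207 * 41.199)
mdot = 294.60 kg/s


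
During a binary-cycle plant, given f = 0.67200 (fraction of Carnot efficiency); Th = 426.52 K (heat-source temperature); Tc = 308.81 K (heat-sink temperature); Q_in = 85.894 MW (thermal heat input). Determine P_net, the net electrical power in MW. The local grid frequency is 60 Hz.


Step 1: eta = (1 - Tc/Th)*f = (1 - 308.81/426.52)*0.672 = 0.1854570
Step 2: P_net = eta * Q_in = 0.1854570 * 85.894 = 15.930 MW
P_net = 15.930 MW


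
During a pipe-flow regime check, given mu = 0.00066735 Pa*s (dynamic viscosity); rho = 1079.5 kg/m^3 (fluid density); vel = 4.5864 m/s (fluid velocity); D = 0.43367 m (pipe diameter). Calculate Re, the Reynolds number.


Re = rho * vel * D / mu
Re = 1079.5 * 4.5864 * 0.43367 / 0.00066735
Re = 3.2174e+06


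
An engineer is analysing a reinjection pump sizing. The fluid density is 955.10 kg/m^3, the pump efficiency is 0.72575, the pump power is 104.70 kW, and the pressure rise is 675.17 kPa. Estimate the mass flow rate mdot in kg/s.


mdot = P_pump * rho * eta / dP
mdot = 104.70 * 955.10 * 0.72575 / 675.17
mdot = 107.49 kg/s


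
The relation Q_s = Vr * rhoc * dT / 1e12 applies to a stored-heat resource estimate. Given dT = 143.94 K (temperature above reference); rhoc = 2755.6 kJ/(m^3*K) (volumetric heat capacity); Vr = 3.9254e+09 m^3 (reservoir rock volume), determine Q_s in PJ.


Q_s = Vr * rhoc * dT / 1e12
Q_s = 3.9254e+09 * 2755.6 * 143.94 / 1e12
Q_s = 1557.0 PJ


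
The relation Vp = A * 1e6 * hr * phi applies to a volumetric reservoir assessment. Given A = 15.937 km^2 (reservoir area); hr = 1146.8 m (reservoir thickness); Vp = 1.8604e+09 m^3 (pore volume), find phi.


phi = Vp / (A * 1e6 * hr)
phi = 1.8604e+09 / (15.937 * 1e6 * 1146.8)
phi = 0.10179


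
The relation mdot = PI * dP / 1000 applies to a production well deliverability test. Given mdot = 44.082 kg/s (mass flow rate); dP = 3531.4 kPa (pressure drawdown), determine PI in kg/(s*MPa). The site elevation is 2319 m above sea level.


PI = mdot * 1000 / dP
PI = 44.082 * 1000 / 3531.4
PI = 12.483 kg/(s*MPa)


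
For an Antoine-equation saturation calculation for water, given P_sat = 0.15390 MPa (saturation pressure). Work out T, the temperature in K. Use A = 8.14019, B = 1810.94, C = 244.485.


T = B / (A - log10(P_sat * 760 / 0.101325)) - C
T = 1810.94 / (8.14019 - log10(0.15390 * 760 / 0.101325)) - 244.485
T = 112.1499 deg C
Convert to K: 112.1499 + 273.15 = 385.30 K
T = 385.30 K


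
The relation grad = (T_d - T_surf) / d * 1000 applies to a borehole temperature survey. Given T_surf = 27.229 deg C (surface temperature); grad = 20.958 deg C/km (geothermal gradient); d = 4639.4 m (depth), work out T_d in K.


T_d = T_surf + grad * d / 1000
T_d = 27.229 + 20.958 * 4639.4 / 1000
T_d = 124.4615 deg C
Convert to K: 124.4615 + 273.15 = 397.61 K
T_d = 397.61 K


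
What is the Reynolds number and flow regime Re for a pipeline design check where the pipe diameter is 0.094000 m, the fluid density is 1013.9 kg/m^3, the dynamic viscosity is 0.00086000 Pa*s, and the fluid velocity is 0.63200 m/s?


Step 1: Re = rho*vel*D/mu = 1013.9*0.632*0.094/0.00086 = 70039
Step 2: Re = 70039 > 4000, so flow is turbulent.
Re = 70039 (turbulent)


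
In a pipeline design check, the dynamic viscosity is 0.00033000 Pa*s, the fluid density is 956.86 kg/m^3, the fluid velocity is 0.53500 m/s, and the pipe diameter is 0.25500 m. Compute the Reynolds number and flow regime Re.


Step 1: Re = rho*vel*D/mu = 956.86*0.535*0.255/0.00033 = 3.9557e+05
Step 2: Re = 3.9557e+05 > 4000, so flow is turbulent.
Re = 3.9557e+05 (turbulent)


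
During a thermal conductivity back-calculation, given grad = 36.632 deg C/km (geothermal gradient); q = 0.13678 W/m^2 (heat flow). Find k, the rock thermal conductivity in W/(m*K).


k = q / (grad / 1000)
k = 0.13678 / (36.632 / 1000)
k = 3.7339 W/(m*K)


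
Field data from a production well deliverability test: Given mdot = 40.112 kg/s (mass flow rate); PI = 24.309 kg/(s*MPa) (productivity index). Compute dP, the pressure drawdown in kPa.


dP = mdot * 1000 / PI
dP = 40.112 * 1000 / 24.309
dP = 1650.1 kPa


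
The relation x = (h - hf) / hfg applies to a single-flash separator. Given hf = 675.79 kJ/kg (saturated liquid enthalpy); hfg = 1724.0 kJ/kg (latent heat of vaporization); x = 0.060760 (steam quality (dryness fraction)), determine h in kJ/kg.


h = hf + x * hfg
h = 675.79 + 0.060760 * 1724.0
h = 780.54 kJ/kg


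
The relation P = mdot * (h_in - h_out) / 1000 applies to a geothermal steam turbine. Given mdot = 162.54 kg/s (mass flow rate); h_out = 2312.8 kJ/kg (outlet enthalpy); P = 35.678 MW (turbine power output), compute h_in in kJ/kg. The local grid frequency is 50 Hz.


h_in = h_out + P * 1000 / mdot
h_in = 2312.8 + 35.678 * 1000 / 162.54
h_in = 2532.3 kJ/kg


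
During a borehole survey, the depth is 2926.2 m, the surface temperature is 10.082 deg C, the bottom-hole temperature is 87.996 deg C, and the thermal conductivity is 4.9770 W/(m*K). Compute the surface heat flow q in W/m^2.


Step 1: grad = (T_d - T_surf)/d * 1000 = (87.996 - 10.082)/2926.2 * 1000 = 26.62634 deg C/km
Step 2: q = k * grad / 1000 = 4.977 * 26.62634 / 1000 = 0.13252 W/m^2
q = 0.13252 W/m^2


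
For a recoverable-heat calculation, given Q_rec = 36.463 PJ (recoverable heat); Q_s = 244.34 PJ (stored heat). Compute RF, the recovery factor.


RF = Q_rec / Q_s
RF = 36.463 / 244.34
RF = 0.14923


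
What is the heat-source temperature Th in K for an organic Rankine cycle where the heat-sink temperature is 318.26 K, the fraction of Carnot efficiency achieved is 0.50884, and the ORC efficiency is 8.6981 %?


Th = Tc / (1 - (eta_orc/100)/f)
Th = 318.26 / (1 - (8.6981/100)/0.50884)
Th = 383.88 K


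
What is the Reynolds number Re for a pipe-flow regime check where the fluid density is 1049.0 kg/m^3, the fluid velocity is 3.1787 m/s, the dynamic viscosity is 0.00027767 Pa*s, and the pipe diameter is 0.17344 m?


Re = rho * vel * D / mu
Re = 1049.0 * 3.1787 * 0.17344 / 0.00027767
Re = 2.0828e+06


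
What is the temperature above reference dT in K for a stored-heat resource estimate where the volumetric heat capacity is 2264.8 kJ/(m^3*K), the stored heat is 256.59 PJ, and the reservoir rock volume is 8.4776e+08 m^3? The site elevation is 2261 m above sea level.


dT = Q_s * 1e12 / (Vr * rhoc)
dT = 256.59 * 1e12 / (8.4776e+08 * 2264.8)
dT = 133.64 K


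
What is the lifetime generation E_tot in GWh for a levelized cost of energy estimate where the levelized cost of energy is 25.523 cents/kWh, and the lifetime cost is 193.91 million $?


E_tot = C_tot / LCOE * 100
E_tot = 193.91 / 25.523 * 100
E_tot = 759.75 GWh


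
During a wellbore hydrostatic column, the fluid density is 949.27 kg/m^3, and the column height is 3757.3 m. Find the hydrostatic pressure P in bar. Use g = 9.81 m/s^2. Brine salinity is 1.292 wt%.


P = rho * g * h / 1e6
P = 949.27 * 9.81 * 3757.3 / 1e6
P = 34.98925 MPa
Convert: 34.98925 MPa * 10.0 = 349.89 bar
P = 349.89 bar


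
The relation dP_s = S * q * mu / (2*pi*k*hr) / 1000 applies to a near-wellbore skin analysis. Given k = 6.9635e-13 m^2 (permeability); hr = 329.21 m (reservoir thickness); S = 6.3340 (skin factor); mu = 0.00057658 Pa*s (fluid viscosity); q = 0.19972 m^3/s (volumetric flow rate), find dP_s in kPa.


dP_s = S * q * mu / (2*pi*k*hr) / 1000
dP_s = 6.3340 * 0.19972 * 0.00057658 / (2*pi*6.9635e-13*329.21) / 1000
dP_s = 506.38 kPa


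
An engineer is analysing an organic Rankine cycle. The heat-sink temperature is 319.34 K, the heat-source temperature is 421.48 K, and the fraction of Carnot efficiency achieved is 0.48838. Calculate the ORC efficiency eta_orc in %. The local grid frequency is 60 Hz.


eta_orc = (1 - Tc/Th) * f * 100
eta_orc = (1 - 319.34/421.48) * 0.48838 * 100
eta_orc = 11.835 %


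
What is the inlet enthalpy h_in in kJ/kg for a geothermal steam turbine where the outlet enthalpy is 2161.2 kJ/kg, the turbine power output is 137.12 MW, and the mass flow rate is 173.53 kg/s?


h_in = h_out + P * 1000 / mdot
h_in = 2161.2 + 137.12 * 1000 / 173.53
h_in = 2951.4 kJ/kg


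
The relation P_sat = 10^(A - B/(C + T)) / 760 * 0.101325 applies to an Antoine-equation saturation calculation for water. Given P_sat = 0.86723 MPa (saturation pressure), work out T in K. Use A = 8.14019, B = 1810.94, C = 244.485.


T = B / (A - log10(P_sat * 760 / 0.101325)) - C
T = 1810.94 / (8.14019 - log10(0.86723 * 760 / 0.101325)) - 244.485
T = 174.0399 deg C
Convert to K: 174.0399 + 273.15 = 447.19 K
T = 447.19 K


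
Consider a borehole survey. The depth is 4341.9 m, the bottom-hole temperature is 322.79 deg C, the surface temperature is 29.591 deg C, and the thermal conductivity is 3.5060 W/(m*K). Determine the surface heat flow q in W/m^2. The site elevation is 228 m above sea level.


Step 1: grad = (T_d - T_surf)/d * 1000 = (322.79 - 29.591)/4341.9 * 1000 = 67.52781 deg C/km
Step 2: q = k * grad / 1000 = 3.506 * 67.52781 / 1000 = 0.23675 W/m^2
q = 0.23675 W/m^2


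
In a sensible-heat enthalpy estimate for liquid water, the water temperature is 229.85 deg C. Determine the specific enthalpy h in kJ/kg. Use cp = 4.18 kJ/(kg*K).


h = cp * T
h = 4.18 * 229.85
h = 960.77 kJ/kg


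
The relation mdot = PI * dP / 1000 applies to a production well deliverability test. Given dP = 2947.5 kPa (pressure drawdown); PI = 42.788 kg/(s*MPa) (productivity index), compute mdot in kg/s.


mdot = PI * dP / 1000
mdot = 42.788 * 2947.5 / 1000
mdot = 126.12 kg/s


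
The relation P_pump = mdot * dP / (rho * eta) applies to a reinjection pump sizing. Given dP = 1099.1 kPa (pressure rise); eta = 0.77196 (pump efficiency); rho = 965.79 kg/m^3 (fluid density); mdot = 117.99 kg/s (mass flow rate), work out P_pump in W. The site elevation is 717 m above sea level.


P_pump = mdot * dP / (rho * eta)
P_pump = 117.99 * 1099.1 / (965.79 * 0.77196)
P_pump = 173.9422 kW
Convert: 173.9422 kW * 1000.0 = 1.7394e+05 W
P_pump = 1.7394e+05 W


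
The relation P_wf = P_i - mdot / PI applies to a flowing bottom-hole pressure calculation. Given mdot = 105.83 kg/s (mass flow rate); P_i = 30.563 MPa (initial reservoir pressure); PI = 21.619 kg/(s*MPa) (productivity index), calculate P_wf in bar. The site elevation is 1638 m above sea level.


P_wf = P_i - mdot / PI
P_wf = 30.563 - 105.83 / 21.619
P_wf = 25.66777 MPa
Convert: 25.66777 MPa * 10.0 = 256.68 bar
P_wf = 256.68 bar


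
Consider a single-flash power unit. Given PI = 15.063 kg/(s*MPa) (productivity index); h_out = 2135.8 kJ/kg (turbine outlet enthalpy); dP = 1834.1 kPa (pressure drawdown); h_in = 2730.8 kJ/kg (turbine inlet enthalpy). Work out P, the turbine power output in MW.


Step 1: mdot = PI * dP / 1000 = 15.063 * 1834.1 / 1000 = 27.62705 kg/s
Step 2: P = mdot*(h_in - h_out)/1000 = 27.62705*(2730.8 - 2135.8)/1000 = 16.438 MW
P = 16.438 MW


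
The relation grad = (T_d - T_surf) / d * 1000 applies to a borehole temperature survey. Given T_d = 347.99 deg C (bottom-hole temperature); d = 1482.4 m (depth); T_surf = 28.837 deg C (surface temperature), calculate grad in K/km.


grad = (T_d - T_surf) / d * 1000
grad = (347.99 - 28.837) / 1482.4 * 1000
grad = 215.2948 deg C/km
Convert: 215.2948 deg C/km * 1.0 = 215.29 K/km
grad = 215.29 K/km


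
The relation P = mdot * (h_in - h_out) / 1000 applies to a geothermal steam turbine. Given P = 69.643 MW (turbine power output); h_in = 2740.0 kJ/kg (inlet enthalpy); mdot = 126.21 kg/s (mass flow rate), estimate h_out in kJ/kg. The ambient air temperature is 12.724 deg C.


h_out = h_in - P * 1000 / mdot
h_out = 2740.0 - 69.643 * 1000 / 126.21
h_out = 2188.2 kJ/kg


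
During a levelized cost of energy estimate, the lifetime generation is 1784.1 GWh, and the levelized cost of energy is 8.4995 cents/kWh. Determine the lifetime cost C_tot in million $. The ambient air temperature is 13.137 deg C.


C_tot = LCOE / 100 * E_tot
C_tot = 8.4995 / 100 * 1784.1
C_tot = 151.64 million $


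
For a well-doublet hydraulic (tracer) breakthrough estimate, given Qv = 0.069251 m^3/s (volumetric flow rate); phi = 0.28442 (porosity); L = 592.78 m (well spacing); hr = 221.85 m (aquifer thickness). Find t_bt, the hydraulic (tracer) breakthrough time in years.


t_bt = pi * hr * phi * L^2 / (3 * Qv) / (365.25*86400)
t_bt = pi * 221.85 * 0.28442 * 592.78^2 / (3 * 0.069251) / (365.25*86400)
t_bt = 10.624 years


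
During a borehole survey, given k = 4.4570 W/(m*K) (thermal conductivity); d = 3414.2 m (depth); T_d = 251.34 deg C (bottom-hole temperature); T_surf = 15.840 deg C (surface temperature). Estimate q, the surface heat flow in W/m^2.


Step 1: grad = (T_d - T_surf)/d * 1000 = (251.34 - 15.84)/3414.2 * 1000 = 68.97663 deg C/km
Step 2: q = k * grad / 1000 = 4.457 * 68.97663 / 1000 = 0.30743 W/m^2
q = 0.30743 W/m^2


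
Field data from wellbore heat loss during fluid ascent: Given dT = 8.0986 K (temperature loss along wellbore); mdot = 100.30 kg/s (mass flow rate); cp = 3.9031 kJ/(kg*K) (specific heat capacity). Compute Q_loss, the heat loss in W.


Q_loss = mdot * cp * dT
Q_loss = 100.30 * 3.9031 * 8.0986
Q_loss = 3170.447 kW
Convert: 3170.447 kW * 1000.0 = 3.1704e+06 W
Q_loss = 3.1704e+06 W


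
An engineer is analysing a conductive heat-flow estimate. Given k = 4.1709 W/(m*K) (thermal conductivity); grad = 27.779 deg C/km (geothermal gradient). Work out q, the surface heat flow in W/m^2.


q = k * grad / 1000
q = 4.1709 * 27.779 / 1000
q = 0.11586 W/m^2


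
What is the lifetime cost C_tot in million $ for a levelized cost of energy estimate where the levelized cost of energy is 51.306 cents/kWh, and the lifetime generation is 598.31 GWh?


C_tot = LCOE / 100 * E_tot
C_tot = 51.306 / 100 * 598.31
C_tot = 306.97 million $


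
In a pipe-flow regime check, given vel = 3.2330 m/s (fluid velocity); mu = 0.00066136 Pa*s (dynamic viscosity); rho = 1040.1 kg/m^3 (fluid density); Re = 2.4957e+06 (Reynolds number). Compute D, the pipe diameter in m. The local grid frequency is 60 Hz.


D = Re * mu / (rho * vel)
D = 2.4957e+06 * 0.00066136 / (1040.1 * 3.2330)
D = 0.49085 m


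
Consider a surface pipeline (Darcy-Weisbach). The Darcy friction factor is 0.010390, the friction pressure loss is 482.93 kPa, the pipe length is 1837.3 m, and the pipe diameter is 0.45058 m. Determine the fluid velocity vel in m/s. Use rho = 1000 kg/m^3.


vel = sqrt(dP*1000*2*D / (f*L*rho))
vel = sqrt(482.93*1000*2*0.45058 / (0.010390*1837.3*1000))
vel = 4.7747 m/s


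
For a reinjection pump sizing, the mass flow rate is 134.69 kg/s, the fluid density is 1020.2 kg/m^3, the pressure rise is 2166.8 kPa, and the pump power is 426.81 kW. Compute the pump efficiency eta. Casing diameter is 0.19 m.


eta = mdot * dP / (rho * P_pump)
eta = 134.69 * 2166.8 / (1020.2 * 426.81)
eta = 0.67025


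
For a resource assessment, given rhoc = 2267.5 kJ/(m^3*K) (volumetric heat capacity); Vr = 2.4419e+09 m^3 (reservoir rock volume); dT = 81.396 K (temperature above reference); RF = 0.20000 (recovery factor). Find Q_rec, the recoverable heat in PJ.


Step 1: Q_s = Vr*rhoc*dT/1e12 = 2.4419e+09*2267.5*81.396/1e12 = 450.6903 PJ
Step 2: Q_rec = Q_s * RF = 450.6903 * 0.2 = 90.138 PJ
Q_rec = 90.138 PJ


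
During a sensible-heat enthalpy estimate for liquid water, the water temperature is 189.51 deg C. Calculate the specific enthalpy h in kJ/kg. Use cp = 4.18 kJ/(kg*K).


h = cp * T
h = 4.18 * 189.51
h = 792.15 kJ/kg


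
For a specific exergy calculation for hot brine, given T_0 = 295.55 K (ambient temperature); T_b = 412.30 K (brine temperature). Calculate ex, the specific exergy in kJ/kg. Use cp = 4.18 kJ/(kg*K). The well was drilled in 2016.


ex = cp * ((T_b - T_0) - T_0 * ln(T_b/T_0))
ex = 4.18 * ((412.30 - 295.55) - 295.55 * ln(412.30/295.55))
ex = 76.734 kJ/kg


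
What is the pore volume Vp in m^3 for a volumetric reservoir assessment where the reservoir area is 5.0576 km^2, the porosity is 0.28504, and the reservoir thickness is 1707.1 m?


Vp = A * 1e6 * hr * phi
Vp = 5.0576 * 1e6 * 1707.1 * 0.28504
Vp = 2.4610e+09 m^3


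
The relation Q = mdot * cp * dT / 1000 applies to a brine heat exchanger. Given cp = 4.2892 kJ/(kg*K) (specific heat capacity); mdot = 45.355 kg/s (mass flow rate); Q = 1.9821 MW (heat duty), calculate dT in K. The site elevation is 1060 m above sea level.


dT = Q * 1000 / (mdot * cp)
dT = 1.9821 * 1000 / (45.355 * 4.2892)
dT = 10.189 K


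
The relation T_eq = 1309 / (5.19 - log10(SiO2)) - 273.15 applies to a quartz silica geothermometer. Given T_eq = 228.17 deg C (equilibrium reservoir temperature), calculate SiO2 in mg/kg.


SiO2 = 10^(5.19 - 1309/(T_eq + 273.15))
SiO2 = 10^(5.19 - 1309/(228.17 + 273.15))
SiO2 = 379.22 mg/kg


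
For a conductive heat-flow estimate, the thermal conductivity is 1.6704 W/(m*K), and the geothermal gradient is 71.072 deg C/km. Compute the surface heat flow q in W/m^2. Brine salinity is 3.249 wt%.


q = k * grad / 1000
q = 1.6704 * 71.072 / 1000
q = 0.11872 W/m^2


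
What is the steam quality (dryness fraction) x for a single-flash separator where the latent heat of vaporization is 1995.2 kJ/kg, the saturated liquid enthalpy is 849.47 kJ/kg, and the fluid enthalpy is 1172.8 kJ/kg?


x = (h - hf) / hfg
x = (1172.8 - 849.47) / 1995.2
x = 0.16205


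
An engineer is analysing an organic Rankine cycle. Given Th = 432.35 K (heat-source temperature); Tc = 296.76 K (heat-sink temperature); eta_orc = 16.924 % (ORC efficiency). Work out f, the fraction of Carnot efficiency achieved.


f = (eta_orc/100) / (1 - Tc/Th)
f = (16.924/100) / (1 - 296.76/432.35)
f = 0.53965


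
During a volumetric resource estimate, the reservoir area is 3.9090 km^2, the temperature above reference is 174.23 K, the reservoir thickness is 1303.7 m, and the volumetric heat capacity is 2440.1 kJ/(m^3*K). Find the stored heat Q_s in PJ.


Step 1: Vr = A*1e6*hr = 3.909*1e6*1303.7 = 5.096163e+09 m^3
Step 2: Q_s = Vr*rhoc*dT/1e12 = 5.096163e+09*2440.1*174.23/1e12 = 2166.6 PJ
Q_s = 2166.6 PJ


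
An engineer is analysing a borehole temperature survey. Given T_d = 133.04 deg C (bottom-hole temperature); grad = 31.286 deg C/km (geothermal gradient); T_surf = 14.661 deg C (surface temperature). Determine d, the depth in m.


d = (T_d - T_surf) / grad * 1000
d = (133.04 - 14.661) / 31.286 * 1000
d = 3783.8 m


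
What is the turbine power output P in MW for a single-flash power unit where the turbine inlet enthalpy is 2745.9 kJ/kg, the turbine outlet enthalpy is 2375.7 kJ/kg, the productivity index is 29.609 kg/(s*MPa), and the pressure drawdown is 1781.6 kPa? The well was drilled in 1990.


Step 1: mdot = PI * dP / 1000 = 29.609 * 1781.6 / 1000 = 52.75139 kg/s
Step 2: P = mdot*(h_in - h_out)/1000 = 52.75139*(2745.9 - 2375.7)/1000 = 19.529 MW
P = 19.529 MW


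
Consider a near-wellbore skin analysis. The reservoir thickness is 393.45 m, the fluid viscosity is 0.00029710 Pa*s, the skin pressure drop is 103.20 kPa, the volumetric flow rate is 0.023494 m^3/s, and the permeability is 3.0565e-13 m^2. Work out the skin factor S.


S = dP_s * 1000 * 2*pi*k*hr / (q*mu)
S = 103.20 * 1000 * 2*pi*3.0565e-13*393.45 / (0.023494*0.00029710)
S = 11.172


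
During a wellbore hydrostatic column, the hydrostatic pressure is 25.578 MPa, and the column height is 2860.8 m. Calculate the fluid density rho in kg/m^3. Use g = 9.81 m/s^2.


rho = P * 1e6 / (g * h)
rho = 25.578 * 1e6 / (9.81 * 2860.8)
rho = 911.40 kg/m^3


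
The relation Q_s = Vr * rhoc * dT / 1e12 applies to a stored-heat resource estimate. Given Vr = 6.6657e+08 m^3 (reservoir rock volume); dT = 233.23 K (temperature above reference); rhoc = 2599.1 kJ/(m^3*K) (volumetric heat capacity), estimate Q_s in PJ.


Q_s = Vr * rhoc * dT / 1e12
Q_s = 6.6657e+08 * 2599.1 * 233.23 / 1e12
Q_s = 404.07 PJ


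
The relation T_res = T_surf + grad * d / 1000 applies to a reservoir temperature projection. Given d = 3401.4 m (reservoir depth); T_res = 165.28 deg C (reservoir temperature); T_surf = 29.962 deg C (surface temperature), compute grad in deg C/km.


grad = (T_res - T_surf) / d * 1000
grad = (165.28 - 29.962) / 3401.4 * 1000
grad = 39.783 deg C/km


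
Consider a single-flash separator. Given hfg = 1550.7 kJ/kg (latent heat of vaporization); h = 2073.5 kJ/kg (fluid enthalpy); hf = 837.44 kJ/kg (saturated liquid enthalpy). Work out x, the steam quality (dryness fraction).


x = (h - hf) / hfg
x = (2073.5 - 837.44) / 1550.7
x = 0.79710


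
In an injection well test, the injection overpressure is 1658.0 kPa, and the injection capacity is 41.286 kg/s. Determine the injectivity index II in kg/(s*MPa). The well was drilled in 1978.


II = mdot * 1000 / dP
II = 41.286 * 1000 / 1658.0
II = 24.901 kg/(s*MPa)


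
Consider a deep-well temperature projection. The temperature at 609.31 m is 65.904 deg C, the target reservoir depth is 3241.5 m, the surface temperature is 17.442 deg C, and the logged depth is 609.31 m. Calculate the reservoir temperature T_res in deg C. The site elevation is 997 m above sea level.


Step 1: grad = (T_d1 - T_surf)/d1 * 1000 = (65.904 - 17.442)/609.31 * 1000 = 79.53587 deg C/km
Step 2: T_res = T_surf + grad*d2/1000 = 17.442 + 79.53587*3241.5/1000 = 275.26 deg C
T_res = 275.26 deg C


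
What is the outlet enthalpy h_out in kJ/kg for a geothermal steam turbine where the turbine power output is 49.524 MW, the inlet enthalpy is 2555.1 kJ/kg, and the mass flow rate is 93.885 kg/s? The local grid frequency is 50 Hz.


h_out = h_in - P * 1000 / mdot
h_out = 2555.1 - 49.524 * 1000 / 93.885
h_out = 2027.6 kJ/kg


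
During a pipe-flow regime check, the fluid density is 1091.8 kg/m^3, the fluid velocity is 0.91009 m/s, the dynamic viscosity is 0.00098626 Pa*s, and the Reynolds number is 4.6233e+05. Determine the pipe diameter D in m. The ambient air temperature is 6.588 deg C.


D = Re * mu / (rho * vel)
D = 4.6233e+05 * 0.00098626 / (1091.8 * 0.91009)
D = 0.45890 m


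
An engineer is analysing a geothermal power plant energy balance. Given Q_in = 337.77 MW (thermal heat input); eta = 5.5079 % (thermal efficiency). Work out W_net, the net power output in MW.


W_net = eta / 100 * Q_in
W_net = 5.5079 / 100 * 337.77
W_net = 18.604 MW


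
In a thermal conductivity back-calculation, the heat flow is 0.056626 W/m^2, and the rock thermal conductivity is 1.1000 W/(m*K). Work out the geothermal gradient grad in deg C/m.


grad = q / k * 1000
grad = 0.056626 / 1.1000 * 1000
grad = 51.47818 deg C/km
Convert: 51.47818 deg C/km * 0.001 = 0.051478 deg C/m
grad = 0.051478 deg C/m


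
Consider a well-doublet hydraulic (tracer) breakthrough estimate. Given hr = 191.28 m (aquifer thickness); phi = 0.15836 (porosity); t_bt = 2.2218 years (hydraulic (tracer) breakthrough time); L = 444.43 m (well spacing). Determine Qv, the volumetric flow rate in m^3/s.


Qv = pi*hr*phi*L^2 / (3*t_bt*365.25*86400)
Qv = pi*191.28*0.15836*444.43^2 / (3*2.2218*365.25*86400)
Qv = 0.089360 m^3/s


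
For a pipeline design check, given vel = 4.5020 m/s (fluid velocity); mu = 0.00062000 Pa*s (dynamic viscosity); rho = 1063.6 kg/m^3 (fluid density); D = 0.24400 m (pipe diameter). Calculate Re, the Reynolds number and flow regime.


Step 1: Re = rho*vel*D/mu = 1063.6*4.502*0.244/0.00062 = 1.8844e+06
Step 2: Re = 1.8844e+06 > 4000, so flow is turbulent.
Re = 1.8844e+06 (turbulent)


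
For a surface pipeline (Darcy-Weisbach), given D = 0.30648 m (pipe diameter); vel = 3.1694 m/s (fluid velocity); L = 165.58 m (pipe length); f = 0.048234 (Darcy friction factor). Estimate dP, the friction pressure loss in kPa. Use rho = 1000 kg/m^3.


dP = f * (L/D) * (rho*vel^2/2) / 1000
dP = 0.048234 * (165.58/0.30648) * (1000*3.1694^2/2) / 1000
dP = 130.88 kPa


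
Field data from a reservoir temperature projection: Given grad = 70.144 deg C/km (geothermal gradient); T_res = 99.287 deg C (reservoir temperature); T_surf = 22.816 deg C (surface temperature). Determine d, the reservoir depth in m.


d = (T_res - T_surf) / grad * 1000
d = (99.287 - 22.816) / 70.144 * 1000
d = 1090.2 m


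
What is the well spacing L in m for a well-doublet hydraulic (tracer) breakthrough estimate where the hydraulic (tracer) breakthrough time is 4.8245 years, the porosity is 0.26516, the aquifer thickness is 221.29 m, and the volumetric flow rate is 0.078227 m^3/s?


L = sqrt(t_bt*365.25*86400*3*Qv / (pi*hr*phi))
L = sqrt(4.8245*365.25*86400*3*0.078227 / (pi*221.29*0.26516))
L = 440.26 m


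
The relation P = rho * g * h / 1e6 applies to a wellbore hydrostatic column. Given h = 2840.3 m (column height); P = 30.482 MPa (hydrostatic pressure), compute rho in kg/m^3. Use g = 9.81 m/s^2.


rho = P * 1e6 / (g * h)
rho = 30.482 * 1e6 / (9.81 * 2840.3)
rho = 1094.0 kg/m^3


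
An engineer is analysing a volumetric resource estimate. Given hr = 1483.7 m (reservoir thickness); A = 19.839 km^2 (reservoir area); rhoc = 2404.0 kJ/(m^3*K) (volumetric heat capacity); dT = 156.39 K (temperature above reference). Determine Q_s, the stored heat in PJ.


Step 1: Vr = A*1e6*hr = 19.839*1e6*1483.7 = 2.943512e+10 m^3
Step 2: Q_s = Vr*rhoc*dT/1e12 = 2.943512e+10*2404.0*156.39/1e12 = 11066 PJ
Q_s = 11066 PJ


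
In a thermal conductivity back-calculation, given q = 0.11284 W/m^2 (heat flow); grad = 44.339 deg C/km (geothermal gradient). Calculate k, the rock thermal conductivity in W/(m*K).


k = q / (grad / 1000)
k = 0.11284 / (44.339 / 1000)
k = 2.5449 W/(m*K)


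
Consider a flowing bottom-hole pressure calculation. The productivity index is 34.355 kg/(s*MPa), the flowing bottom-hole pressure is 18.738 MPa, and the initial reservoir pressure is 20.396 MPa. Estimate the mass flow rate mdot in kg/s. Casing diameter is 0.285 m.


mdot = (P_i - P_wf) * PI
mdot = (20.396 - 18.738) * 34.355
mdot = 56.961 kg/s
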